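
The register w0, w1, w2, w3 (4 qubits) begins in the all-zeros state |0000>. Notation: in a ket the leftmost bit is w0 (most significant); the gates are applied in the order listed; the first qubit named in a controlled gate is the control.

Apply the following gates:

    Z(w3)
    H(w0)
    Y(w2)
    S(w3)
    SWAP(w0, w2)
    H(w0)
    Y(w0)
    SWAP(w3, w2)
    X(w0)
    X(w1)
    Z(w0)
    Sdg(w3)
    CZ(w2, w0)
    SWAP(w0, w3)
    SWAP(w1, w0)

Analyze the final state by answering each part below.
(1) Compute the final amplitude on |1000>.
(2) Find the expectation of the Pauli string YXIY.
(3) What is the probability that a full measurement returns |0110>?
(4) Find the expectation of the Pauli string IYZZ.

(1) The amplitude on |1000> is -1/2.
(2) In the final state, YXIY has expectation 0.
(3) Outcome |0110> occurs with probability 0.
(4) In the final state, IYZZ has expectation 0.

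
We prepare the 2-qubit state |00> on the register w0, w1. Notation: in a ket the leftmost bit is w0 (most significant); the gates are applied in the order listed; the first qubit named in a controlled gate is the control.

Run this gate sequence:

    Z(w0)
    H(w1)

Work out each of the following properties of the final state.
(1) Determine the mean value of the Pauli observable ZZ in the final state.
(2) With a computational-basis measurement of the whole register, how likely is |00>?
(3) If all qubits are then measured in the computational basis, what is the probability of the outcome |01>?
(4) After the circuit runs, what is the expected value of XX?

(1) In the final state, ZZ has expectation 0.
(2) The probability of measuring |00> is 1/2.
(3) A full measurement returns |01> with probability 1/2.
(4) In the final state, XX has expectation 0.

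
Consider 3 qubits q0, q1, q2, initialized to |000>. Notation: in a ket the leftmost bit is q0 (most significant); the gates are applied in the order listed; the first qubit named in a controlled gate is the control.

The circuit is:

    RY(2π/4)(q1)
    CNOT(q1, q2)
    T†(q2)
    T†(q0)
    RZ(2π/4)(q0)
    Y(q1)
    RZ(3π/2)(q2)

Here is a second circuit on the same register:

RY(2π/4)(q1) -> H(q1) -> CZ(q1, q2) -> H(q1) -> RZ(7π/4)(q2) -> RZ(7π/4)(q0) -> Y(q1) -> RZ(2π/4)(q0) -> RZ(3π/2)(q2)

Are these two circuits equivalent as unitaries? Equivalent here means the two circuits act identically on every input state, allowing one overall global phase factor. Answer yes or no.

No — the two circuits implement different unitaries, even allowing a global phase.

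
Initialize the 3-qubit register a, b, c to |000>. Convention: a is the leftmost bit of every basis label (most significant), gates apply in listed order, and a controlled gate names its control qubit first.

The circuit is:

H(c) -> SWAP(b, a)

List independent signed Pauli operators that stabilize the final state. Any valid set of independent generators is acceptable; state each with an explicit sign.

The final state is stabilized by the group generated by +IIX, +ZII, +IZI; other independent generating sets are equally valid.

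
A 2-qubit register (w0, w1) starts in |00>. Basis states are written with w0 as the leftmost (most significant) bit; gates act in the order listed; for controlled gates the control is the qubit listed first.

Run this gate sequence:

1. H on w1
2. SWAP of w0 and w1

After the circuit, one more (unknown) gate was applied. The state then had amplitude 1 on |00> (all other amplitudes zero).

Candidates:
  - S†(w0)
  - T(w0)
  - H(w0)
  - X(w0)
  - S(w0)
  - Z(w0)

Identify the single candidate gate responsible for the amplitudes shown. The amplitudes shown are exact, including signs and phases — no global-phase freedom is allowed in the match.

The applied gate was H(w0).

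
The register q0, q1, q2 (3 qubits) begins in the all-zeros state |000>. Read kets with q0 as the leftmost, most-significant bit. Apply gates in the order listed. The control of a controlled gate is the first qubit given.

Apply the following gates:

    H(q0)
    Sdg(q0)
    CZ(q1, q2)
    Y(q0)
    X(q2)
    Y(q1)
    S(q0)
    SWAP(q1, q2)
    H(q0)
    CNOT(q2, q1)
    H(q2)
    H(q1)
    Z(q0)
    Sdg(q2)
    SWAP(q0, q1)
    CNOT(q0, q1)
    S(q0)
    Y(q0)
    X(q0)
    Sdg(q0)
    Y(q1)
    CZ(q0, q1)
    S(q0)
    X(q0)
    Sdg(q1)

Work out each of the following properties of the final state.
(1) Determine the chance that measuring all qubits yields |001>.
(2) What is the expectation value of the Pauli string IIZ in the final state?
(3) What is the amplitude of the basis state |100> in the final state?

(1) Outcome |001> occurs with probability 1/4.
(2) In the final state, IIZ has expectation 0.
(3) The amplitude on |100> is 0.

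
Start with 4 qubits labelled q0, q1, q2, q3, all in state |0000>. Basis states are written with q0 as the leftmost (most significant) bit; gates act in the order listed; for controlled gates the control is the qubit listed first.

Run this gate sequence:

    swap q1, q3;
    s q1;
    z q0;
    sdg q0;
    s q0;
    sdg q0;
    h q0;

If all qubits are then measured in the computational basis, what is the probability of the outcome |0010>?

A full measurement returns |0010> with probability 0.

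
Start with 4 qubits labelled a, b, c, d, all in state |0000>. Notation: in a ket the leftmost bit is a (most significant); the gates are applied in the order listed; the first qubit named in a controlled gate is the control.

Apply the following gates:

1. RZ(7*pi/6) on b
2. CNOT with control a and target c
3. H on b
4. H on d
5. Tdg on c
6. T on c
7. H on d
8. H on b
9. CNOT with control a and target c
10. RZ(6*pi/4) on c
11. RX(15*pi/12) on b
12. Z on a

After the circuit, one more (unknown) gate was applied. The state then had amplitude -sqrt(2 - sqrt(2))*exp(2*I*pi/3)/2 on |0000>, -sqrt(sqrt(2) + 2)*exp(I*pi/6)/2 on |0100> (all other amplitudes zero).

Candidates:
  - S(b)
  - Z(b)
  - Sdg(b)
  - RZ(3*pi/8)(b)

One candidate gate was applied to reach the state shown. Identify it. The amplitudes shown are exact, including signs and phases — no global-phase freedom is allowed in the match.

It was Z(b) that produced the state shown. Key observation: steps 2-9 multiply out to the identity, so the circuit reduces to the remaining gates.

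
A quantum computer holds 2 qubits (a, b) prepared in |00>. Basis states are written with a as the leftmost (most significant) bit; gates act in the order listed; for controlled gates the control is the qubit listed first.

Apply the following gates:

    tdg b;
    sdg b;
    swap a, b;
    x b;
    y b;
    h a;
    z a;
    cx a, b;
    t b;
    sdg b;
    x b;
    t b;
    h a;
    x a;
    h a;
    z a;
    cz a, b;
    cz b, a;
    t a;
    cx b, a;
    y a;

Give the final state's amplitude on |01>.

The amplitude on |01> is -sqrt(2)*exp(I*pi/4)/2. Key observation: the block from step 13 through step 16 cancels to the identity and can be dropped.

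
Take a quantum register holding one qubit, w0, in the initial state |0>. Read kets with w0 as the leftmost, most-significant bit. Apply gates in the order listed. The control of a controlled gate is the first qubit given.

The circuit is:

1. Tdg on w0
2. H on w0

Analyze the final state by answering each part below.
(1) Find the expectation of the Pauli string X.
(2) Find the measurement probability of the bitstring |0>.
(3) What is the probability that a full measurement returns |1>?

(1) The observable X averages to 1.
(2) The probability of measuring |0> is 1/2.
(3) A full measurement returns |1> with probability 1/2.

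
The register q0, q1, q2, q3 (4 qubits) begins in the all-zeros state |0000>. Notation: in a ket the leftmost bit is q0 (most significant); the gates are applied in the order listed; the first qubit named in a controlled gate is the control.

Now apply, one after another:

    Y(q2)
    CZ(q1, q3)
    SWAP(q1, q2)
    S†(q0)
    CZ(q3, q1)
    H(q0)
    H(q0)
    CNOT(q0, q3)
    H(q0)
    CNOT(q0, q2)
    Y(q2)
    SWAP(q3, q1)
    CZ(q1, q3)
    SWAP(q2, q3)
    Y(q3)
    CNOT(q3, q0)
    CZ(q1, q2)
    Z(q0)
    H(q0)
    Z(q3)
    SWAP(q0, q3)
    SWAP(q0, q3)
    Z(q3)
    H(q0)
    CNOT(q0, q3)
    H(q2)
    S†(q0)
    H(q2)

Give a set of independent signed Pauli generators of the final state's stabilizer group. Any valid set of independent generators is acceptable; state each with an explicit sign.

The stabilizer group can be generated by +IIIX, +ZIII, +IZII, -IIZI, among other valid generating sets. Key observation: steps 19-24 multiply out to the identity, so the circuit reduces to the remaining gates.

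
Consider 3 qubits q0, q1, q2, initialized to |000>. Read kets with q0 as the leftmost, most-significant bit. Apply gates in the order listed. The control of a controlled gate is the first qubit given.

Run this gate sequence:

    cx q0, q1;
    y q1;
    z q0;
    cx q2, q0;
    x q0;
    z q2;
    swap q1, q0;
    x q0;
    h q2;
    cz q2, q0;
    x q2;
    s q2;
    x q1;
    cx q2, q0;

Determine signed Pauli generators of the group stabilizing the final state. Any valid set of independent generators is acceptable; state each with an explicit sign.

The stabilizer group can be generated by +XIY, +ZIZ, +IZI, among other valid generating sets.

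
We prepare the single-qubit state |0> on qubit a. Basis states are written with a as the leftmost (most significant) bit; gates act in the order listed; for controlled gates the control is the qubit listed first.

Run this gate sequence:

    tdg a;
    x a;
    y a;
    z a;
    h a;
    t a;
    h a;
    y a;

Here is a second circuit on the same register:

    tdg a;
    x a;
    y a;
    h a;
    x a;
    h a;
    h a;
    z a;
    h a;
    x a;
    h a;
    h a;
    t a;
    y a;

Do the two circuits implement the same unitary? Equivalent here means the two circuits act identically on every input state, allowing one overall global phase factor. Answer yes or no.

No, they are not equivalent — no single phase factor reconciles the two unitaries.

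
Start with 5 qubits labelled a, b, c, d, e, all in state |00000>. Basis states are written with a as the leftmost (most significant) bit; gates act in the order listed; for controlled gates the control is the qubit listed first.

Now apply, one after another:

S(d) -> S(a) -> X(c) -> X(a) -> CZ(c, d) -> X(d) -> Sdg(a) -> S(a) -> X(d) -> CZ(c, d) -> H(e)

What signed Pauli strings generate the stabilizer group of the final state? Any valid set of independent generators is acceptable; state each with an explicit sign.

One valid set of independent stabilizer generators is +IIIIX, -ZIIII, +IZIII, -IIZII, +IIIZI (any independent generating set of the same group is equally correct). Key observation: the block from step 5 through step 10 cancels to the identity and can be dropped.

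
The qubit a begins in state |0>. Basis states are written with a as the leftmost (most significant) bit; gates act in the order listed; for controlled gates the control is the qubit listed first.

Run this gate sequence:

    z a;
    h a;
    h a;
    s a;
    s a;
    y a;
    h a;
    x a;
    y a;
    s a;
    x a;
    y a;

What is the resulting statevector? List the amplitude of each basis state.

After the circuit, the state carries amplitude -sqrt(2)*I/2 on |0>, -sqrt(2)/2 on |1>.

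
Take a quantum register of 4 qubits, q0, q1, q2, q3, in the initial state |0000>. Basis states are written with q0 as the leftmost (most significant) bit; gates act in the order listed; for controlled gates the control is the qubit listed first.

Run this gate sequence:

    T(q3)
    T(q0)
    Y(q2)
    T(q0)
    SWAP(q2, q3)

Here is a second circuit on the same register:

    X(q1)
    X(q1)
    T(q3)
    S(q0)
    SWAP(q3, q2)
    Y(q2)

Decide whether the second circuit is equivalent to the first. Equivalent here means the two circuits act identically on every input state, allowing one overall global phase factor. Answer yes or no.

No: there is an input state on which the two circuits produce genuinely different outputs (not merely differing by a phase).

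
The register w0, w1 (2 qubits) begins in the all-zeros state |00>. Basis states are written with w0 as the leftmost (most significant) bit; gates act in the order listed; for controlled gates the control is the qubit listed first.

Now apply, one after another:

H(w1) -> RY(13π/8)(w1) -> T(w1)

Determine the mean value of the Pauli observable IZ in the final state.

The observable IZ averages to sqrt(sqrt(2) + 2)/2.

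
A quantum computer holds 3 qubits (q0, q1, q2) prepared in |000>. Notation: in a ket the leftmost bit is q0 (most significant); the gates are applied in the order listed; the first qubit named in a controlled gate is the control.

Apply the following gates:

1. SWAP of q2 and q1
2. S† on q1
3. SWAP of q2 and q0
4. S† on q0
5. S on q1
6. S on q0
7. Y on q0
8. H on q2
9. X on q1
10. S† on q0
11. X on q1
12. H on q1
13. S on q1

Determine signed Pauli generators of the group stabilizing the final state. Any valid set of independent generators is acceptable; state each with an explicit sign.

The final state is stabilized by the group generated by +IYI, +IIX, -ZII; other independent generating sets are equally valid.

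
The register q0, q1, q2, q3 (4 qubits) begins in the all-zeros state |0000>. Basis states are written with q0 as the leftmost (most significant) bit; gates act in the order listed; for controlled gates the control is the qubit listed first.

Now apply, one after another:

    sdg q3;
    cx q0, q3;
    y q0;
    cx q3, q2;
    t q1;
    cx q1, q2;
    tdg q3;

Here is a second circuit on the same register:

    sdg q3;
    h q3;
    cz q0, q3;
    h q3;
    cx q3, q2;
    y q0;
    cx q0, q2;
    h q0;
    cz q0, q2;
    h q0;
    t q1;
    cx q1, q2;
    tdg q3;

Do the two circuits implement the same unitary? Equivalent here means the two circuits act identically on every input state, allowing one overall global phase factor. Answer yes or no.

No: there is an input state on which the two circuits produce genuinely different outputs (not merely differing by a phase).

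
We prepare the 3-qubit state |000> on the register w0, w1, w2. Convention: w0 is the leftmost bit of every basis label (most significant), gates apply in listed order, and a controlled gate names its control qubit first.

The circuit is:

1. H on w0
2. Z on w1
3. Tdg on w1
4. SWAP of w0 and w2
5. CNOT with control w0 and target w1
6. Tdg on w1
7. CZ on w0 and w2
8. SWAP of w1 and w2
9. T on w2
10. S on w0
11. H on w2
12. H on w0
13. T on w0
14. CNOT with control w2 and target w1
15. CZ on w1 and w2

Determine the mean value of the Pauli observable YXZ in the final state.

In the final state, YXZ has expectation sqrt(2)/2.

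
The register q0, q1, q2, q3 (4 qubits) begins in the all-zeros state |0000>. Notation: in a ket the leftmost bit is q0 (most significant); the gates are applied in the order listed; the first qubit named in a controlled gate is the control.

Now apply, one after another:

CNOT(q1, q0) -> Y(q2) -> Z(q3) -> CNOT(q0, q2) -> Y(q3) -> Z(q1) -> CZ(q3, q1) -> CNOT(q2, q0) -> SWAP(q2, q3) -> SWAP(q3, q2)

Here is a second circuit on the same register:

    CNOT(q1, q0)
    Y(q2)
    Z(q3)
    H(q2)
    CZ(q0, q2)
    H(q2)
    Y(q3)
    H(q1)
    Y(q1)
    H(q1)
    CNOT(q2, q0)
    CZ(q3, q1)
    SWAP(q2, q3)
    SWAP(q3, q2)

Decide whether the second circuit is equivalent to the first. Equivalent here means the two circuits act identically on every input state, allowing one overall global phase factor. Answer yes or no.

No, they are not equivalent — no single phase factor reconciles the two unitaries.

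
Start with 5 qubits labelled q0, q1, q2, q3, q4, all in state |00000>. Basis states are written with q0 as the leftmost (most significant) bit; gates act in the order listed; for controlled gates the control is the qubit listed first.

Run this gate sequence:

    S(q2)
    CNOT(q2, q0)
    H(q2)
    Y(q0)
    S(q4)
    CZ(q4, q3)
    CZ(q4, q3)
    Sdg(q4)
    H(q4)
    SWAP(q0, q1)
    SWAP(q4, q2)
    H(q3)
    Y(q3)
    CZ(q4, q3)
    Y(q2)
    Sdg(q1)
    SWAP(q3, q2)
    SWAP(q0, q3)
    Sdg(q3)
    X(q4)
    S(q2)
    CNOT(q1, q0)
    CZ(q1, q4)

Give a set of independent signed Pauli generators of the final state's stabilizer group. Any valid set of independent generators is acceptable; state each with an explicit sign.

The final state is stabilized by the group generated by -XIIII, +IIYIZ, -IIZIX, -IZIII, +IIIZI; other independent generating sets are equally valid. Key observation: gates 5-8 undo each other exactly, leaving only the rest of the circuit to track.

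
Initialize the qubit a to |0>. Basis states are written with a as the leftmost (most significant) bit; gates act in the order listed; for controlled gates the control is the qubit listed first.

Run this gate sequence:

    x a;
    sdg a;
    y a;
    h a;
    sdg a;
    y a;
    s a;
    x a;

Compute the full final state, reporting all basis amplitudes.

After the circuit, the state carries amplitude sqrt(2)/2 on |0>, sqrt(2)/2 on |1>.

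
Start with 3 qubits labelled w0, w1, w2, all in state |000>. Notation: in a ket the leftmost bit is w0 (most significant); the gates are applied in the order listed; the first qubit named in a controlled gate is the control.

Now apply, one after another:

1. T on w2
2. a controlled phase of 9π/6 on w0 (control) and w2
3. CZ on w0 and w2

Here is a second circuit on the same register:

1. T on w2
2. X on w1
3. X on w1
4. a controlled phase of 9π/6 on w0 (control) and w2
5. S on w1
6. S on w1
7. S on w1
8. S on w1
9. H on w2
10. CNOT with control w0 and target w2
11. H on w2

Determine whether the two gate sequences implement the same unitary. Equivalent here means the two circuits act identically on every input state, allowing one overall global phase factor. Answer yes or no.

Yes: on every input state the two circuits agree up to one overall phase factor.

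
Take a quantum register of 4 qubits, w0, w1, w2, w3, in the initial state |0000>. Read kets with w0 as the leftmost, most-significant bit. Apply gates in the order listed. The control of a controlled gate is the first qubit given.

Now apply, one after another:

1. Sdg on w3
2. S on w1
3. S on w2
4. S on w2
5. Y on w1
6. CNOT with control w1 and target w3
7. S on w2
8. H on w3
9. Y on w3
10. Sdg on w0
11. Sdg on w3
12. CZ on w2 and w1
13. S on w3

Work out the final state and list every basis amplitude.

The final amplitudes are -sqrt(2)/2 on |0100>, -sqrt(2)/2 on |0101>, and 0 on every other basis state.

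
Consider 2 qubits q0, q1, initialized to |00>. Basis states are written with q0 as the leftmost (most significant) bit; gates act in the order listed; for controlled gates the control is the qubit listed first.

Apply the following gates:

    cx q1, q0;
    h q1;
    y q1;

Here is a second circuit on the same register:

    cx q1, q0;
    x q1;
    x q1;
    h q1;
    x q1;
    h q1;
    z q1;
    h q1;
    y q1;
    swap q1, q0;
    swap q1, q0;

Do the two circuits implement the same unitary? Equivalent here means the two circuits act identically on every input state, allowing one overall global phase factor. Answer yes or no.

Yes: on every input state the two circuits agree up to one overall phase factor.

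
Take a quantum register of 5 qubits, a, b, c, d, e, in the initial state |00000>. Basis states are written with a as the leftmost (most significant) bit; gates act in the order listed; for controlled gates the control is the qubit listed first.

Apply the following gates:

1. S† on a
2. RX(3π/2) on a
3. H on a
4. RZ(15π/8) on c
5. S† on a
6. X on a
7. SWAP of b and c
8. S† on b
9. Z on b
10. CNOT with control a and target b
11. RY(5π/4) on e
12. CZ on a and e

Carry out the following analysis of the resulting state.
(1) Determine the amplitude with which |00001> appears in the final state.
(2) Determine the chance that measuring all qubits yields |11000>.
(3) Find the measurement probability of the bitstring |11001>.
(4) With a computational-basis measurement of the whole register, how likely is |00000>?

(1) The final state's coefficient on |00001> equals (-1 - I)*sqrt(sqrt(2) + 2)*exp(I*pi/16)/4.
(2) The probability of measuring |11000> is 1/4 - sqrt(2)/8.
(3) A full measurement returns |11001> with probability sqrt(2)/8 + 1/4.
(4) The probability of measuring |00000> is 1/4 - sqrt(2)/8.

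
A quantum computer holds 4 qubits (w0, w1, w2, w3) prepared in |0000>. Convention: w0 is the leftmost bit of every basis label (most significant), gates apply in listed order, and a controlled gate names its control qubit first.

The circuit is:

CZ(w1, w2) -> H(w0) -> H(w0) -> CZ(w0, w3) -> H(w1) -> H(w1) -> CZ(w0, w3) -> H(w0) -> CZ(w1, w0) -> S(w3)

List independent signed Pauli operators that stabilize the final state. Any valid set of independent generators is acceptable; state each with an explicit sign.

One valid set of independent stabilizer generators is +XIII, +IZII, +IIZI, +IIIZ (any independent generating set of the same group is equally correct). Key observation: steps 3-8 multiply out to the identity, so the circuit reduces to the remaining gates.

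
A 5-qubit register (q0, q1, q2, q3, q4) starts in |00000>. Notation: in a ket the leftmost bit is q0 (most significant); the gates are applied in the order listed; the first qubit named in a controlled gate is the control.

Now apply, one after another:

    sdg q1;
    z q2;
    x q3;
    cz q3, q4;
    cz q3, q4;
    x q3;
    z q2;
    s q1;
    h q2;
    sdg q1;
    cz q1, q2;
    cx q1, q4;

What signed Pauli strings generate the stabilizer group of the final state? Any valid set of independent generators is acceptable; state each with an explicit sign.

The stabilizer group can be generated by +IIXII, +ZIIII, +IZIII, +IIIZI, +IIIIZ, among other valid generating sets.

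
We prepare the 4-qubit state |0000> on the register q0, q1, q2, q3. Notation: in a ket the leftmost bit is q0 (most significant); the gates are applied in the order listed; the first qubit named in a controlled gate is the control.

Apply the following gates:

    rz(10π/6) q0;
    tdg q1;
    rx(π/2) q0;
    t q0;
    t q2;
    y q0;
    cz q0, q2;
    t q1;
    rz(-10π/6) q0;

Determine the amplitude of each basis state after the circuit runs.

After the circuit, the state carries amplitude -sqrt(2)*exp(I*pi/4)/2 on |0000>, sqrt(2)*exp(5*I*pi/6)/2 on |1000>, and 0 on every other basis state.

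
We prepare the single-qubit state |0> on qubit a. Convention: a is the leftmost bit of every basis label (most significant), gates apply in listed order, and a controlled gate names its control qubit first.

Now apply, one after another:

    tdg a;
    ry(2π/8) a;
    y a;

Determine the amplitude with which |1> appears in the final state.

The amplitude on |1> is I*sqrt(sqrt(2) + 2)/2.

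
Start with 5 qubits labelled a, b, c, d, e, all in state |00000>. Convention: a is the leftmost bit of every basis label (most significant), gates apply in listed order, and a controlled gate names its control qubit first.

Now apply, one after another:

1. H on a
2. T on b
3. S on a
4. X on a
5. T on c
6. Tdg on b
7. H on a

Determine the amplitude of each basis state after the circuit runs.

The resulting statevector has amplitude 1/2 + I/2 on |00000>, -1/2 + I/2 on |10000>, and 0 on every other basis state.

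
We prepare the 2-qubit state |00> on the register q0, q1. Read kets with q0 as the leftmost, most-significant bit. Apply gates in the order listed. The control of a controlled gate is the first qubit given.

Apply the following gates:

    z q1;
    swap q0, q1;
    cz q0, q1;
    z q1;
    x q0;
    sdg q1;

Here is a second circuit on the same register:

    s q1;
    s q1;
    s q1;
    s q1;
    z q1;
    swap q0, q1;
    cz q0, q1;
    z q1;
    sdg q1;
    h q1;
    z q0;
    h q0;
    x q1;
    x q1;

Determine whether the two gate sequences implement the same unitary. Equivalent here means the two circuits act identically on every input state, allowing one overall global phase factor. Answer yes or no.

No: there is an input state on which the two circuits produce genuinely different outputs (not merely differing by a phase).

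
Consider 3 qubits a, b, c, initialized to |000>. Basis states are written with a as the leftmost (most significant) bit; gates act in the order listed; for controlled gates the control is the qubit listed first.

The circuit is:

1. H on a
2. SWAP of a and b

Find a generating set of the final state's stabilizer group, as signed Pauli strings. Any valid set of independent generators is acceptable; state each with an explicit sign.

The stabilizer group can be generated by +IXI, +ZII, +IIZ, among other valid generating sets.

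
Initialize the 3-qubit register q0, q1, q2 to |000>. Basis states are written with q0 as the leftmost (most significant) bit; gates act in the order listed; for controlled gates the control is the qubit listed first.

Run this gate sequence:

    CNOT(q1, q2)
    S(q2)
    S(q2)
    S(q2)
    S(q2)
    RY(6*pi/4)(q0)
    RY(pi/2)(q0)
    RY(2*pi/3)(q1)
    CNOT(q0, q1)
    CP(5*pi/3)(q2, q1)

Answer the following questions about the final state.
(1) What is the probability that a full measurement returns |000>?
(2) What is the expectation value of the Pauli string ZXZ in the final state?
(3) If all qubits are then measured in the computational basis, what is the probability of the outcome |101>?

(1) The probability of measuring |000> is 1/4. Key observation: gates 2-5 undo each other exactly, leaving only the rest of the circuit to track.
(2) The observable ZXZ averages to sqrt(3)/2.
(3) A full measurement returns |101> with probability 0.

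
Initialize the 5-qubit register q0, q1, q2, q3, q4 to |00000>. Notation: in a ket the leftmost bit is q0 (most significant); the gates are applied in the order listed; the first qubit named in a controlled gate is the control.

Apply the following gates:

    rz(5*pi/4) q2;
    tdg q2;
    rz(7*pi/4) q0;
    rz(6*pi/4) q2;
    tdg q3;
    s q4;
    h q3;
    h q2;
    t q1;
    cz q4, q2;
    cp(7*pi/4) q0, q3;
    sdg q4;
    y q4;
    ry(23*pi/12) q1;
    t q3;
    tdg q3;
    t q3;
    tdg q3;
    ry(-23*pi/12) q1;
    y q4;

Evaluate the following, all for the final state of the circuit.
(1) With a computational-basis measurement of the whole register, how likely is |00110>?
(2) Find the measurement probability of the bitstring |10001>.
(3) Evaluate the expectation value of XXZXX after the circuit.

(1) Outcome |00110> occurs with probability 1/4.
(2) The probability of measuring |10001> is 0.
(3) The expectation value of XXZXX is 0.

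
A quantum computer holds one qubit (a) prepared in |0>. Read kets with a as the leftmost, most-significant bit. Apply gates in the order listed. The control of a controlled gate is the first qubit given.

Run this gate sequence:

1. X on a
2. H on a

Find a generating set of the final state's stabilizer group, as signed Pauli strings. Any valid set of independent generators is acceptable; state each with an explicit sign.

The stabilizer group can be generated by -X, among other valid generating sets.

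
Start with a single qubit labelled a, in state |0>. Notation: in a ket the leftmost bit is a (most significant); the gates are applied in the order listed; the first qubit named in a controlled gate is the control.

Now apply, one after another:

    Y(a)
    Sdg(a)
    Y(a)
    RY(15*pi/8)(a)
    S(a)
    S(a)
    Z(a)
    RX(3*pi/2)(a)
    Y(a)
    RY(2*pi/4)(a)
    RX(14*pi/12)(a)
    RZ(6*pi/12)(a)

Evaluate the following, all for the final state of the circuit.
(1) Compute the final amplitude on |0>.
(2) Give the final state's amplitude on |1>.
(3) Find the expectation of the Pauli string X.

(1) The amplitude on |0> is -sin(11*pi/48).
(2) The amplitude on |1> is -sin(13*pi/48).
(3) In the final state, X has expectation sqrt(2 - sqrt(2))/4 + sqrt(3*sqrt(2) + 6)/4.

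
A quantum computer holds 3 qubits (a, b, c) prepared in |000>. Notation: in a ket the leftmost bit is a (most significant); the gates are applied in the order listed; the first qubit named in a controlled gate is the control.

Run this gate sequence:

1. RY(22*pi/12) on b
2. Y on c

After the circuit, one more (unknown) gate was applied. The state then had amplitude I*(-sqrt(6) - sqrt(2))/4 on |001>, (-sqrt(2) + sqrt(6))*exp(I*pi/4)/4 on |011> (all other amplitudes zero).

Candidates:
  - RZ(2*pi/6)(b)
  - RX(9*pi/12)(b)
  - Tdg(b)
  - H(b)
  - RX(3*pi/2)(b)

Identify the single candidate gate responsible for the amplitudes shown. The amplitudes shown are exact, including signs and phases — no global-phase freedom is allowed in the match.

It was Tdg(b) that produced the state shown.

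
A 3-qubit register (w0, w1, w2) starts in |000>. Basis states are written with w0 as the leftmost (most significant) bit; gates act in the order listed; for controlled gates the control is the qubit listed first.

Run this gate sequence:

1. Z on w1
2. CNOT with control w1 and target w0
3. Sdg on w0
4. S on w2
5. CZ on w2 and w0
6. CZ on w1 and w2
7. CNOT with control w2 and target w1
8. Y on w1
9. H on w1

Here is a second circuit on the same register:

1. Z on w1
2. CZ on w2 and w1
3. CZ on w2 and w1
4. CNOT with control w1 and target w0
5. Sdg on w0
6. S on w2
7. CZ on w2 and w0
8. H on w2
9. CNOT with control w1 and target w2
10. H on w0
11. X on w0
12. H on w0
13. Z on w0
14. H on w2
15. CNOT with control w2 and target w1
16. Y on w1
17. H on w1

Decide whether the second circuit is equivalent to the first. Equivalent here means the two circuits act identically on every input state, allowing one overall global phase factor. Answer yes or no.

Yes: on every input state the two circuits agree up to one overall phase factor.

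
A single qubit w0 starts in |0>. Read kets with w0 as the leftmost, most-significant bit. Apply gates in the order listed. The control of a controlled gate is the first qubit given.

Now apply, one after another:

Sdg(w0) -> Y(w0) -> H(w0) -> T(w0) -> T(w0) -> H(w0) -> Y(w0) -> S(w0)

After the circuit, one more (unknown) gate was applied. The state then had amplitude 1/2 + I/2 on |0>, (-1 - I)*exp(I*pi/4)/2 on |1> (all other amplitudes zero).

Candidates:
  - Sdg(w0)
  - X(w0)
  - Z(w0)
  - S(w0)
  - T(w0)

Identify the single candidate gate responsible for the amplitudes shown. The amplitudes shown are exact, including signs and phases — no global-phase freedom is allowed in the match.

The applied gate was T(w0).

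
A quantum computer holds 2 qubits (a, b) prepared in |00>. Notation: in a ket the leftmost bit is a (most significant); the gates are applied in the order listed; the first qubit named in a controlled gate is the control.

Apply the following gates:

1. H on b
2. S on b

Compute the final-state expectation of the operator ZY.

The observable ZY averages to 1.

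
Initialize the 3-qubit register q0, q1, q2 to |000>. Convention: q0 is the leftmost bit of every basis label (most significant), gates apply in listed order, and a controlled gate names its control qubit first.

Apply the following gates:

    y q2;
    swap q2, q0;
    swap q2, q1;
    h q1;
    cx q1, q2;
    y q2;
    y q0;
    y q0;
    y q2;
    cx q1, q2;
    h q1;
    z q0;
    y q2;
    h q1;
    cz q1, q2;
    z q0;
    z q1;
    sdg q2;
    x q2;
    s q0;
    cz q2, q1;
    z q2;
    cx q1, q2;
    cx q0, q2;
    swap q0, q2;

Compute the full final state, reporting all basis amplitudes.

After the circuit, the state carries amplitude -sqrt(2)/2 on |011>, -sqrt(2)/2 on |101>, and 0 on every other basis state.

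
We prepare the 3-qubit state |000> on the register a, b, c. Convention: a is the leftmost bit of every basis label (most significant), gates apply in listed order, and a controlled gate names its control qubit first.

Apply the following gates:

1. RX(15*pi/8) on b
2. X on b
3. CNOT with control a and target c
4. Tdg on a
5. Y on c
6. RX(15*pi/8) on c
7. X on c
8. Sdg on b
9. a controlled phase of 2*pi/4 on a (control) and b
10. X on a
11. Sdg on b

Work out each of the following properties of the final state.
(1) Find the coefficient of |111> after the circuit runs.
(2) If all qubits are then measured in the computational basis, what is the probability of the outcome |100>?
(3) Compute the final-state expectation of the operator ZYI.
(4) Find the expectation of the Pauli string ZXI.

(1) The final state's coefficient on |111> equals sqrt(2 - sqrt(2))/4.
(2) A full measurement returns |100> with probability 1/8 - sqrt(2)/16.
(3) The observable ZYI averages to -sqrt(2 - sqrt(2))/2.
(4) In the final state, ZXI has expectation 0.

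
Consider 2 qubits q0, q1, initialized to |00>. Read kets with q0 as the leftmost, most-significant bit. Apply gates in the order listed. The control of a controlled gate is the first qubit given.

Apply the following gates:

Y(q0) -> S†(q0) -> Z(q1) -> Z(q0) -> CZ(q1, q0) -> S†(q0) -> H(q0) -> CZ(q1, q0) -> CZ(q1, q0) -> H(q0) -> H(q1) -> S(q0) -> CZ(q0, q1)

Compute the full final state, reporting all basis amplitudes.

After the circuit, the state carries amplitude 0 on |00>, 0 on |01>, -sqrt(2)/2 on |10>, sqrt(2)/2 on |11>.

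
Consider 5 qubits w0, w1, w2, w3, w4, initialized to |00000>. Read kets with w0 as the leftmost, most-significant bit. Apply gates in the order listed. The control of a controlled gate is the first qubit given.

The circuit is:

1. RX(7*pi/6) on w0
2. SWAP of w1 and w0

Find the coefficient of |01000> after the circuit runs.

The final state's coefficient on |01000> equals I*(-sqrt(6) - sqrt(2))/4.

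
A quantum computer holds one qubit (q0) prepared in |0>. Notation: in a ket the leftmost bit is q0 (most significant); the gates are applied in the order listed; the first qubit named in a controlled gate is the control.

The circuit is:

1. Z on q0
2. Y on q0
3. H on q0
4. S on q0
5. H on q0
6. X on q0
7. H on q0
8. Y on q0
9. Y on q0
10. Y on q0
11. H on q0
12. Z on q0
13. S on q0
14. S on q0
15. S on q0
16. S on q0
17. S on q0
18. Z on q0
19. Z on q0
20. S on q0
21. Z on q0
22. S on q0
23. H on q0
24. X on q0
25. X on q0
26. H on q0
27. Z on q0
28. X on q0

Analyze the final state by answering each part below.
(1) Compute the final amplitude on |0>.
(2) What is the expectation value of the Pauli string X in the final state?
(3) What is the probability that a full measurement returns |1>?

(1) The final state's coefficient on |0> equals -1/2 + I/2. Key observation: the block from step 13 through step 16 cancels to the identity and can be dropped.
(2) In the final state, X has expectation 1.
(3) Outcome |1> occurs with probability 1/2.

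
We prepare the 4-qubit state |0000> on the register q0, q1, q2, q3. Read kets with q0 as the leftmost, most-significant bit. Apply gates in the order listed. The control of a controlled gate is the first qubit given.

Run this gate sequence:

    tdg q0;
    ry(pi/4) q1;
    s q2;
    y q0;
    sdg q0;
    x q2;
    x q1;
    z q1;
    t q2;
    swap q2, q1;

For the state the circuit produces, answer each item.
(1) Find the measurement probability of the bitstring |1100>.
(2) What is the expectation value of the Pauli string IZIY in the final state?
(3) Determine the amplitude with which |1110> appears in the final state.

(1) The probability of measuring |1100> is 1/2 - sqrt(2)/4.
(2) In the final state, IZIY has expectation 0.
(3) The amplitude on |1110> is -sqrt(sqrt(2) + 2)*exp(I*pi/4)/2.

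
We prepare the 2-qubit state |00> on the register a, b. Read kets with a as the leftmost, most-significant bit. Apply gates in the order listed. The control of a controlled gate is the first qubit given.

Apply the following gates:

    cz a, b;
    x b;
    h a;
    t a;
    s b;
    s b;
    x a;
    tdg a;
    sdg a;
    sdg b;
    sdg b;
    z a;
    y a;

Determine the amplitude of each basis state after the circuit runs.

The resulting statevector has amplitude 0 on |00>, -sqrt(2)*exp(3*I*pi/4)/2 on |01>, 0 on |10>, sqrt(2)*exp(3*I*pi/4)/2 on |11>.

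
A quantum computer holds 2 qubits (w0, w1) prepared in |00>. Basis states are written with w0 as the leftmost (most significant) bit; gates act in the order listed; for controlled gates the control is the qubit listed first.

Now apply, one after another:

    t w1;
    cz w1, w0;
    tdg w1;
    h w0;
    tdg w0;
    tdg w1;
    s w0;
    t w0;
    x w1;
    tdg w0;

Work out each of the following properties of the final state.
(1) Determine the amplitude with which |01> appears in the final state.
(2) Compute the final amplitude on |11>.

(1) The amplitude on |01> is sqrt(2)/2.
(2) The amplitude on |11> is sqrt(2)*exp(I*pi/4)/2.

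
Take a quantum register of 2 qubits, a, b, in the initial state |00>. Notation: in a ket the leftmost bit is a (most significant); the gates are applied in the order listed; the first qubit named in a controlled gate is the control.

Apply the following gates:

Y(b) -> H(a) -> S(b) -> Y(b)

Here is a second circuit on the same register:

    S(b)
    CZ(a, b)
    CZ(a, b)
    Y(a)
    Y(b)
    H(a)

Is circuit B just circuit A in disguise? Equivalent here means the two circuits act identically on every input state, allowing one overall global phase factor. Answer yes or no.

No, they are not equivalent — no single phase factor reconciles the two unitaries.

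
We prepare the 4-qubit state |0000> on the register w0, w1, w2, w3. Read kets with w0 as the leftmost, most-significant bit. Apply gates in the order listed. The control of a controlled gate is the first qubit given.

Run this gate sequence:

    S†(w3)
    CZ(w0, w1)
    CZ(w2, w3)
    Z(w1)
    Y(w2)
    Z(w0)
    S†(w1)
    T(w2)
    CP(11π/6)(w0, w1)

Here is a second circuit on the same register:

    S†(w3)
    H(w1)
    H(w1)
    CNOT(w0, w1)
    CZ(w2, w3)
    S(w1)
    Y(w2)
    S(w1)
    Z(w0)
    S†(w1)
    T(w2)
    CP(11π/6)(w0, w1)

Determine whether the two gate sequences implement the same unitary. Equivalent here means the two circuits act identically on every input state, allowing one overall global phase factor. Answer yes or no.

No: there is an input state on which the two circuits produce genuinely different outputs (not merely differing by a phase).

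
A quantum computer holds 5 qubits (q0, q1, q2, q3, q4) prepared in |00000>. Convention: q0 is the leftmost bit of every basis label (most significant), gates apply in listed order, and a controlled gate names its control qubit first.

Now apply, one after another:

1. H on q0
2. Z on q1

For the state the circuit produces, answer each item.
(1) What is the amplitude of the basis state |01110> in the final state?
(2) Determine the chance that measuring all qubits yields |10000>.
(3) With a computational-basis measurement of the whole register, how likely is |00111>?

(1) The final state's coefficient on |01110> equals 0.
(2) A full measurement returns |10000> with probability 1/2.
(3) A full measurement returns |00111> with probability 0.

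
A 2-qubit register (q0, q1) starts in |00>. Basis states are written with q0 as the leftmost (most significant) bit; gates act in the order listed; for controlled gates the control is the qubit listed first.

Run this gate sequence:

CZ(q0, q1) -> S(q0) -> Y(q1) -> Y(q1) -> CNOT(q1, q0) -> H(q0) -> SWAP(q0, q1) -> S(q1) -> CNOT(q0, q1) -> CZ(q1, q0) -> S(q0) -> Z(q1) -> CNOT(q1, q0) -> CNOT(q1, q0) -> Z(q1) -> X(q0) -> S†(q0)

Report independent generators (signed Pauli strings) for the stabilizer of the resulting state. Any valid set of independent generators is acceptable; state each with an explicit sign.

One valid set of independent stabilizer generators is +IY, -ZI (any independent generating set of the same group is equally correct). Key observation: the block from step 12 through step 15 cancels to the identity and can be dropped.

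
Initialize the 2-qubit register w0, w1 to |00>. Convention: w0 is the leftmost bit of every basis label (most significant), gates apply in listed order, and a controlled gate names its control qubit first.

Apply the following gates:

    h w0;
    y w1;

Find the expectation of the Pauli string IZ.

The expectation value of IZ is -1.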